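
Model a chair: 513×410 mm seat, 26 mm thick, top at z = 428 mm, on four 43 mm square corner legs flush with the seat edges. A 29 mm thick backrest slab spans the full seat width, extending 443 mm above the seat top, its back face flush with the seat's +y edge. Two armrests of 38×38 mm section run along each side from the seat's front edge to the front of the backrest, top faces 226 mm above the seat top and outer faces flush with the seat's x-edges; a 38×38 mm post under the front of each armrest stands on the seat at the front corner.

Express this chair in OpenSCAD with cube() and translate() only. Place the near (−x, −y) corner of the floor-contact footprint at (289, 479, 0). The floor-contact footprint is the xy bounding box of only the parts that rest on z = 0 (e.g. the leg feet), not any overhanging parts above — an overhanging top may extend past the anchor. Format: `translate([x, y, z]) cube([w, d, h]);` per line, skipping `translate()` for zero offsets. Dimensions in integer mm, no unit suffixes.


translate([289, 479, 402]) cube([513, 410, 26]);
translate([289, 479, 0]) cube([43, 43, 402]);
translate([759, 479, 0]) cube([43, 43, 402]);
translate([289, 846, 0]) cube([43, 43, 402]);
translate([759, 846, 0]) cube([43, 43, 402]);
translate([289, 860, 428]) cube([513, 29, 443]);
translate([289, 479, 616]) cube([38, 381, 38]);
translate([764, 479, 616]) cube([38, 381, 38]);
translate([289, 479, 428]) cube([38, 38, 188]);
translate([764, 479, 428]) cube([38, 38, 188]);


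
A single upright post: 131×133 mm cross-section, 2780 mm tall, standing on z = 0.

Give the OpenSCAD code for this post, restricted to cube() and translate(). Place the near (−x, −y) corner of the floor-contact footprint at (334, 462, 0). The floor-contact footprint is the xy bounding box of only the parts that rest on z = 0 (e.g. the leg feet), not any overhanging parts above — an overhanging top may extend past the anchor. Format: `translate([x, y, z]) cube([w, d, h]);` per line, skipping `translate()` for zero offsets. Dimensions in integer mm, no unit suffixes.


translate([334, 462, 0]) cube([131, 133, 2780]);


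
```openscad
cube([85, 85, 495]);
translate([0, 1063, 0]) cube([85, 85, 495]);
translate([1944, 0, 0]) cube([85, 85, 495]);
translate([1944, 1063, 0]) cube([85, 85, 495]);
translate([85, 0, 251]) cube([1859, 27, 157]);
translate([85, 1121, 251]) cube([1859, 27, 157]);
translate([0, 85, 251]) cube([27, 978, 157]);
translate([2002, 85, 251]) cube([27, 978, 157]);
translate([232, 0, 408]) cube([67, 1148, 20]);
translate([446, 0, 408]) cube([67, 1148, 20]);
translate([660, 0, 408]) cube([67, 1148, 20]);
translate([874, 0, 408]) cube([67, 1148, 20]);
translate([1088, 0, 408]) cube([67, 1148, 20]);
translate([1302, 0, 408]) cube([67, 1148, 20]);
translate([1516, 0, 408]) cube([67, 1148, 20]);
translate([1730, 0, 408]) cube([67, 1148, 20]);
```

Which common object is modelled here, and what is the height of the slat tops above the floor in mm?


A bed frame. The slat-top height is 428 mm.

Four posts, four rails, and a row of slats — a bed frame. Slats sit on the rails at z = 251 + 157 = 408; with slat thickness 20, the top is 428 mm.


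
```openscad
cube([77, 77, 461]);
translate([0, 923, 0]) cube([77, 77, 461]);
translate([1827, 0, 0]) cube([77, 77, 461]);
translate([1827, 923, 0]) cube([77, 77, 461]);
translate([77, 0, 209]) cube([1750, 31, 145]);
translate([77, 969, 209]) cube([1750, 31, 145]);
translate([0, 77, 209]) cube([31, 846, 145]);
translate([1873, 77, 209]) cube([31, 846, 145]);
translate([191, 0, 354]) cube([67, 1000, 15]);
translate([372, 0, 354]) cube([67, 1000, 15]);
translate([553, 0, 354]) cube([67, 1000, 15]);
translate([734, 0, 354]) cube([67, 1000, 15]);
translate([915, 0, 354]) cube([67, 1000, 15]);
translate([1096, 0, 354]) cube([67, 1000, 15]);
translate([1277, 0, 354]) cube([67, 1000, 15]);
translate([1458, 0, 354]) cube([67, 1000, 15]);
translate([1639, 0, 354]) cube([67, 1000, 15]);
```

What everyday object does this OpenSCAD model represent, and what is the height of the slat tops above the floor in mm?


A bed frame. The slat-top height is 369 mm.

Four posts, four rails, and a row of slats — a bed frame. Slats sit on the rails at z = 209 + 145 = 354; with slat thickness 15, the top is 369 mm.


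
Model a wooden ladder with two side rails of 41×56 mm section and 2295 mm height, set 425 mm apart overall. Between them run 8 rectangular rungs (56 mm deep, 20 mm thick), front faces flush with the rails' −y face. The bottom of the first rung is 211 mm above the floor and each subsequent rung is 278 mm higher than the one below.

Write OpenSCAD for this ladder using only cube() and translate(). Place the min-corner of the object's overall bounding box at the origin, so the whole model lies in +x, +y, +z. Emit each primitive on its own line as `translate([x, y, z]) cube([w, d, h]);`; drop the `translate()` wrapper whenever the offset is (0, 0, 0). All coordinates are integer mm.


cube([41, 56, 2295]);
translate([384, 0, 0]) cube([41, 56, 2295]);
translate([41, 0, 211]) cube([343, 56, 20]);
translate([41, 0, 489]) cube([343, 56, 20]);
translate([41, 0, 767]) cube([343, 56, 20]);
translate([41, 0, 1045]) cube([343, 56, 20]);
translate([41, 0, 1323]) cube([343, 56, 20]);
translate([41, 0, 1601]) cube([343, 56, 20]);
translate([41, 0, 1879]) cube([343, 56, 20]);
translate([41, 0, 2157]) cube([343, 56, 20]);


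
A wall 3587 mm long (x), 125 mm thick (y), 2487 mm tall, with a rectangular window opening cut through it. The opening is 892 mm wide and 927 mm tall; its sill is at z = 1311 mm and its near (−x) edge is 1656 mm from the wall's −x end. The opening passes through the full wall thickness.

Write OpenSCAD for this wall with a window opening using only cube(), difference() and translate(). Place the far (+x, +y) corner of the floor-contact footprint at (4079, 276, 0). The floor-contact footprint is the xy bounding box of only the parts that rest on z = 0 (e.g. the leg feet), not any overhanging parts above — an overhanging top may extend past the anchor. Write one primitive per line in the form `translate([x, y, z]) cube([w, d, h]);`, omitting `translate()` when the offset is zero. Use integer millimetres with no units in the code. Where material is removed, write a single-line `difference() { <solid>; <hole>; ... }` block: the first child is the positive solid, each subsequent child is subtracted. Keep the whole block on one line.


difference() { translate([492, 151, 0]) cube([3587, 125, 2487]); translate([2148, 151, 1311]) cube([892, 125, 927]); }


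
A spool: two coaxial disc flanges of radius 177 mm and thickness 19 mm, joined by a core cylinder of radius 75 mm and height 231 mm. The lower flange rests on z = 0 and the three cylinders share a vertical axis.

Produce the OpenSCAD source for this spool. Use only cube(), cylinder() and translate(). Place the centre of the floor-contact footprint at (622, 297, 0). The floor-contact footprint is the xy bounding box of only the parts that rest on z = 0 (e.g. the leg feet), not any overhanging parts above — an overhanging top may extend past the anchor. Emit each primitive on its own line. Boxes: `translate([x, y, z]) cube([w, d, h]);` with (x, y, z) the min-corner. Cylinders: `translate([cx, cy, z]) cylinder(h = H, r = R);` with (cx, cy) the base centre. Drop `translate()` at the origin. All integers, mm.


translate([622, 297, 0]) cylinder(h = 19, r = 177);
translate([622, 297, 19]) cylinder(h = 231, r = 75);
translate([622, 297, 250]) cylinder(h = 19, r = 177);


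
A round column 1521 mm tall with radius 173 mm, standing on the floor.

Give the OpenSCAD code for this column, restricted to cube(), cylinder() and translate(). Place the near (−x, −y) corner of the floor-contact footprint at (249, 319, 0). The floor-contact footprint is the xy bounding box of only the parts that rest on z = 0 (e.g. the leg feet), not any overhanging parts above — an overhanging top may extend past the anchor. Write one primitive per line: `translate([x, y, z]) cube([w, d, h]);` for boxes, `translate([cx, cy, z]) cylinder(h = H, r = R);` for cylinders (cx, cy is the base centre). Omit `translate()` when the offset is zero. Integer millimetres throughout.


translate([422, 492, 0]) cylinder(h = 1521, r = 173);


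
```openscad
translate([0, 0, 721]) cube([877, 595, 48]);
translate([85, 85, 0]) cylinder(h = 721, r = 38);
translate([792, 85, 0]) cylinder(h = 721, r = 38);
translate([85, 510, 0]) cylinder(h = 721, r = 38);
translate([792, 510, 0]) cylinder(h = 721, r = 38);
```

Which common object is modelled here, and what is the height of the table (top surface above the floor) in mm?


A table. The table height is 769 mm.

A 877×595×48 slab sits at z = 721 on four Ø76 mm round legs — a table. The top surface is at 721 + 48 = 769 mm.


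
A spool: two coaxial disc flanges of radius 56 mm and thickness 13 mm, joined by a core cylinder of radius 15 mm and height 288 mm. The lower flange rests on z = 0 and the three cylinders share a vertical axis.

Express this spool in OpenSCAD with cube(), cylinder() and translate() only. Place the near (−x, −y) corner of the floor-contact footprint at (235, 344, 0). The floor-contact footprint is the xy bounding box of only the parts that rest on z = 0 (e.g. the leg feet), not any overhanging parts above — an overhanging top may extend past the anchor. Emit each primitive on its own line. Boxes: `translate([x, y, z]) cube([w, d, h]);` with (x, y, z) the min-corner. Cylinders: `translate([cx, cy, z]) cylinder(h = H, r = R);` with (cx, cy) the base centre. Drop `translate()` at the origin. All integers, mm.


translate([291, 400, 0]) cylinder(h = 13, r = 56);
translate([291, 400, 13]) cylinder(h = 288, r = 15);
translate([291, 400, 301]) cylinder(h = 13, r = 56);


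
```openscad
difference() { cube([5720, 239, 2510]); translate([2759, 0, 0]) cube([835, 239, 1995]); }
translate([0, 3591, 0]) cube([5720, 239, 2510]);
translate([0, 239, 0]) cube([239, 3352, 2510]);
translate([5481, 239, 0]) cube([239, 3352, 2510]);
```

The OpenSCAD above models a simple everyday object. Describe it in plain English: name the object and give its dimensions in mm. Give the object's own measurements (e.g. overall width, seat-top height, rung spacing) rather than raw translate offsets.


A single room: four walls, each 2510 mm tall and 239 mm thick, enclosing an outside footprint 5720×3830 mm (x × y), no floor or roof. The front and back walls (−y and +y sides) run the full x-width; the side walls fit between their inner faces. A door opening 835 mm wide and 1995 mm tall is cut through the front wall from the floor up, its −x edge 2759 mm from the wall's −x end.


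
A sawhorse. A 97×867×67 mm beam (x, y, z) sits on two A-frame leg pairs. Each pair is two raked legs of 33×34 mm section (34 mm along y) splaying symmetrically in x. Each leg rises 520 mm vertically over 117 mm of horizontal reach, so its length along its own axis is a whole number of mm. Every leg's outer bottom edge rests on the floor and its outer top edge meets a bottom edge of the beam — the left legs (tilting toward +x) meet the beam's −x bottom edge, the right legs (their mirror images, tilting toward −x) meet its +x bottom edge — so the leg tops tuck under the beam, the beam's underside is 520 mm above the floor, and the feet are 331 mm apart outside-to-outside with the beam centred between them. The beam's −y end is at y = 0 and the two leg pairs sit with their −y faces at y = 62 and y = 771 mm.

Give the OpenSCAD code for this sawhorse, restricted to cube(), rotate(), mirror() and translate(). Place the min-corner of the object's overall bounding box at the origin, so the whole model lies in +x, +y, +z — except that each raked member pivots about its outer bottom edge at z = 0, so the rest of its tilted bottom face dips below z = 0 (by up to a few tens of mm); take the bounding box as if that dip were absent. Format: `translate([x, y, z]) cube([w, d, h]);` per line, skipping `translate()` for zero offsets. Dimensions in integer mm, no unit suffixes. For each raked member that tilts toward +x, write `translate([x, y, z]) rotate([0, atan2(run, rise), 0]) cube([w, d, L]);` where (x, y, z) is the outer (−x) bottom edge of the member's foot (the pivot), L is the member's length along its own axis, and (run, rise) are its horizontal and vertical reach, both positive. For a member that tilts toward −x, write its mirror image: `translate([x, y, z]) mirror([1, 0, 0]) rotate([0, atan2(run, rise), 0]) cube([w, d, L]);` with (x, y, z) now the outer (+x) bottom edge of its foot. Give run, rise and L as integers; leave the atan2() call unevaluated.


// leg length = √(117² + 520²) = 533
// right-leg outer foot x = 2·117 + 97 = 331
// beam min-corner = (117, 0, 520)
translate([117, 0, 520]) cube([97, 867, 67]);
translate([0, 62, 0]) rotate([0, atan2(117, 520), 0]) cube([33, 34, 533]);
translate([331, 62, 0]) mirror([1, 0, 0]) rotate([0, atan2(117, 520), 0]) cube([33, 34, 533]);
translate([0, 771, 0]) rotate([0, atan2(117, 520), 0]) cube([33, 34, 533]);
translate([331, 771, 0]) mirror([1, 0, 0]) rotate([0, atan2(117, 520), 0]) cube([33, 34, 533]);


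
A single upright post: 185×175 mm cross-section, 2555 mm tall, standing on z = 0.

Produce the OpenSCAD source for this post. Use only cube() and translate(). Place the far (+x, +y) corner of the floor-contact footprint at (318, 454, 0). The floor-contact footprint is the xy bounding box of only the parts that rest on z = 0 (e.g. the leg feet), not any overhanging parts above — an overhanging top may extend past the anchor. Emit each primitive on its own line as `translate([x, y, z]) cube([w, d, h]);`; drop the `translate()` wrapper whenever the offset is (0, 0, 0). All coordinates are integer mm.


translate([133, 279, 0]) cube([185, 175, 2555]);


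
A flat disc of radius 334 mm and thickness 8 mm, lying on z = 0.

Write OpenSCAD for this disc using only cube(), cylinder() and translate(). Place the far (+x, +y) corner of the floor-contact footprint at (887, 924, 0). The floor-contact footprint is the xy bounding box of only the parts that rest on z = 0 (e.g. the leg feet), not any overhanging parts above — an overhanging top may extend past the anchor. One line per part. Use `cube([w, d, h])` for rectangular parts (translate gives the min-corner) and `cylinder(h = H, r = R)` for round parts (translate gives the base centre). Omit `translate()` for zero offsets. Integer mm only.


translate([553, 590, 0]) cylinder(h = 8, r = 334);


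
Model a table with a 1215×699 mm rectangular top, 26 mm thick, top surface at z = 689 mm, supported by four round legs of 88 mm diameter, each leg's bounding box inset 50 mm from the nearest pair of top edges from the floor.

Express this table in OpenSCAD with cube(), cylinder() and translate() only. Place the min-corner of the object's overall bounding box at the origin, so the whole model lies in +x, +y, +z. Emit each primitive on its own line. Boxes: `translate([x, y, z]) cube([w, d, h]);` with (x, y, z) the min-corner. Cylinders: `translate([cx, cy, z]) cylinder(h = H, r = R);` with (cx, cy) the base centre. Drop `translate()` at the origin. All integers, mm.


translate([0, 0, 663]) cube([1215, 699, 26]);
translate([94, 94, 0]) cylinder(h = 663, r = 44);
translate([1121, 94, 0]) cylinder(h = 663, r = 44);
translate([94, 605, 0]) cylinder(h = 663, r = 44);
translate([1121, 605, 0]) cylinder(h = 663, r = 44);


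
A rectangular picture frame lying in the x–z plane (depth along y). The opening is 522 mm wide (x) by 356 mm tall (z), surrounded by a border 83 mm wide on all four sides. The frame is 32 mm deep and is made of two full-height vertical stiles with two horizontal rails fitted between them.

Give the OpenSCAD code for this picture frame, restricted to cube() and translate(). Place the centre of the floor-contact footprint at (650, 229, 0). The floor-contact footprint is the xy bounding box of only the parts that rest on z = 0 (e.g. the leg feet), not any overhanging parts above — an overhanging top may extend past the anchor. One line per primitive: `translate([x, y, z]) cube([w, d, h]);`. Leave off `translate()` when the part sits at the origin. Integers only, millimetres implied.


translate([306, 213, 0]) cube([83, 32, 522]);
translate([911, 213, 0]) cube([83, 32, 522]);
translate([389, 213, 0]) cube([522, 32, 83]);
translate([389, 213, 439]) cube([522, 32, 83]);


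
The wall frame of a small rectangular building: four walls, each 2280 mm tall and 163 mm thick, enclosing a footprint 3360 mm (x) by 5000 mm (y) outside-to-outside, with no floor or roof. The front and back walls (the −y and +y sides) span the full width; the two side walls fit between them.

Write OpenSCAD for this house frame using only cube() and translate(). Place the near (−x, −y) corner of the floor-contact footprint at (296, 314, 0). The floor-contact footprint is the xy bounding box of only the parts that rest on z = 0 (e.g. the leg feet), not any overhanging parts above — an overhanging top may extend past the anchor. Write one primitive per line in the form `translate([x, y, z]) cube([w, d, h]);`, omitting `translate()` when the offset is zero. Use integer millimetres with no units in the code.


translate([296, 314, 0]) cube([3360, 163, 2280]);
translate([296, 5151, 0]) cube([3360, 163, 2280]);
translate([296, 477, 0]) cube([163, 4674, 2280]);
translate([3493, 477, 0]) cube([163, 4674, 2280]);


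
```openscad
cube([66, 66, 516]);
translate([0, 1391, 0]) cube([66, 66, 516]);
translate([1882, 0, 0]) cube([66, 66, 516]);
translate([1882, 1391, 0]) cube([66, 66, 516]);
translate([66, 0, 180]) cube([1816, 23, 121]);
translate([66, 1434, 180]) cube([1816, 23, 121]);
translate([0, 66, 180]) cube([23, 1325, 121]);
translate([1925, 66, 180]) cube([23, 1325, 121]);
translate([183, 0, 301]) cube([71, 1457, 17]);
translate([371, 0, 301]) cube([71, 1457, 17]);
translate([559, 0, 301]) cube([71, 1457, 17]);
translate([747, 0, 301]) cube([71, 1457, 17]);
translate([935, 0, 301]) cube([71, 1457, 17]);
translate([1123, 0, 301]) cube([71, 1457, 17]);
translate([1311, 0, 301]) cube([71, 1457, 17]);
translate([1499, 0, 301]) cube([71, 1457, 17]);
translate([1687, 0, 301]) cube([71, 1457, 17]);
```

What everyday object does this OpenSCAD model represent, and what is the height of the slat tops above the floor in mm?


A bed frame. The slat-top height is 318 mm.

Four posts, four rails, and a row of slats — a bed frame. Slats sit on the rails at z = 180 + 121 = 301; with slat thickness 17, the top is 318 mm.


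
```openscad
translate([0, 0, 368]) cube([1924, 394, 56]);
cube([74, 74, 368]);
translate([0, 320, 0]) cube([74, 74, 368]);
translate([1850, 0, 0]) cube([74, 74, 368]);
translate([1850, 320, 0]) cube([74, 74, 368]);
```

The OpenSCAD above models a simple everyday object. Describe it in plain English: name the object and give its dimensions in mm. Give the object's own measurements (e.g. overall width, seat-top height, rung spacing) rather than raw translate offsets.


A long wooden bench with a 1924 mm (x) × 394 mm (y) seat, 56 mm thick, its top surface 424 mm above the floor. Four 74 mm square legs at the seat corners, flush with the edges, run from z = 0 to the seat underside.


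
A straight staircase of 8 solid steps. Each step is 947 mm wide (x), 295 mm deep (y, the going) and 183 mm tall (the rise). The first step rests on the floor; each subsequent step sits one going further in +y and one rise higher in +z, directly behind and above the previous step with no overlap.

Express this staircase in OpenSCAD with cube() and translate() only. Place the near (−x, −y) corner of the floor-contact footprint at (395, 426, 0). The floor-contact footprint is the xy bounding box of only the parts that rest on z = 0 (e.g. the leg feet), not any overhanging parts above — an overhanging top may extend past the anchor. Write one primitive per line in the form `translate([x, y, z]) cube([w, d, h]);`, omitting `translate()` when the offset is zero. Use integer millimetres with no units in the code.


translate([395, 426, 0]) cube([947, 295, 183]);
translate([395, 721, 183]) cube([947, 295, 183]);
translate([395, 1016, 366]) cube([947, 295, 183]);
translate([395, 1311, 549]) cube([947, 295, 183]);
translate([395, 1606, 732]) cube([947, 295, 183]);
translate([395, 1901, 915]) cube([947, 295, 183]);
translate([395, 2196, 1098]) cube([947, 295, 183]);
translate([395, 2491, 1281]) cube([947, 295, 183]);


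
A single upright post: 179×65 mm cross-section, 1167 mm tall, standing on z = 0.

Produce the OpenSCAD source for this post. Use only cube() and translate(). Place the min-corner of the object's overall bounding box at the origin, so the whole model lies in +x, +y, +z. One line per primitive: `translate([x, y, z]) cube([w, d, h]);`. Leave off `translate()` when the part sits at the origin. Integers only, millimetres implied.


cube([179, 65, 1167]);


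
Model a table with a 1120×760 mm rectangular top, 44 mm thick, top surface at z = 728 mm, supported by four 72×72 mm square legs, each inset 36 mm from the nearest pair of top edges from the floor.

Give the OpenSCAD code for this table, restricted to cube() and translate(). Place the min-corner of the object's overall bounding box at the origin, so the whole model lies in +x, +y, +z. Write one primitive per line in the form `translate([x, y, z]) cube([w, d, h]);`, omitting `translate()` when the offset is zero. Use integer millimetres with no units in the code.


translate([0, 0, 684]) cube([1120, 760, 44]);
translate([36, 36, 0]) cube([72, 72, 684]);
translate([1012, 36, 0]) cube([72, 72, 684]);
translate([36, 652, 0]) cube([72, 72, 684]);
translate([1012, 652, 0]) cube([72, 72, 684]);


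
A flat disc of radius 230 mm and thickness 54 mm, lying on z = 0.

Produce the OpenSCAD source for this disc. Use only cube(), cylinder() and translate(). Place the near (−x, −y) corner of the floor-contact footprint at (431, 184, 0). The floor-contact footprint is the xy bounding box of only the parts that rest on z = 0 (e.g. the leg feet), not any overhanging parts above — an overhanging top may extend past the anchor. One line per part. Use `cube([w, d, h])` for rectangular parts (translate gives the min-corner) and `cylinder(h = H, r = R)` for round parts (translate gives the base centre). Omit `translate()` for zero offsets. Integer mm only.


translate([661, 414, 0]) cylinder(h = 54, r = 230);


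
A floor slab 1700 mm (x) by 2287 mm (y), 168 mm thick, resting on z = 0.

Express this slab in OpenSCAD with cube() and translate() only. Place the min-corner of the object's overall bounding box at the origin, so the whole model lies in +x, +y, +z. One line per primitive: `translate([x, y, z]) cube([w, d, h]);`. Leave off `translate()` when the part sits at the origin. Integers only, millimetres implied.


cube([1700, 2287, 168]);


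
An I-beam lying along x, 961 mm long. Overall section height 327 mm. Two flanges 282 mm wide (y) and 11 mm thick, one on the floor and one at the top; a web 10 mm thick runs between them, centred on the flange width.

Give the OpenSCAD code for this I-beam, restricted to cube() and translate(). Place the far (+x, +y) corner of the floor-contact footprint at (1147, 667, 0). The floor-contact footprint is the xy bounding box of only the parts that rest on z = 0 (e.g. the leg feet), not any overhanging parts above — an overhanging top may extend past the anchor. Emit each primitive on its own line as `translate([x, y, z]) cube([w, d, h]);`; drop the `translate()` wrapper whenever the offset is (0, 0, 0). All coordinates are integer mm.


translate([186, 385, 0]) cube([961, 282, 11]);
translate([186, 521, 11]) cube([961, 10, 305]);
translate([186, 385, 316]) cube([961, 282, 11]);


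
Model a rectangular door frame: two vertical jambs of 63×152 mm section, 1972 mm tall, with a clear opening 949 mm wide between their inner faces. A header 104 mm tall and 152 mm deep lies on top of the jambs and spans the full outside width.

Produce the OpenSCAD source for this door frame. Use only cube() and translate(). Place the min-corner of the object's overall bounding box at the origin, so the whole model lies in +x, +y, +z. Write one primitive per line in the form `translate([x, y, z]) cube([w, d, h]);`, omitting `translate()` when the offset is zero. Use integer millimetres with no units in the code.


cube([63, 152, 1972]);
translate([1012, 0, 0]) cube([63, 152, 1972]);
translate([0, 0, 1972]) cube([1075, 152, 104]);


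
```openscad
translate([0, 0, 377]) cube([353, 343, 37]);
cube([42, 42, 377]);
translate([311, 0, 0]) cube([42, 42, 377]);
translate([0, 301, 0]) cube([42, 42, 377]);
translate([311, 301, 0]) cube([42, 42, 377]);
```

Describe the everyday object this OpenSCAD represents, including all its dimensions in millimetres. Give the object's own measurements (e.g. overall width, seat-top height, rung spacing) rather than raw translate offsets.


A four-legged stool. The seat is a 353×343×37 mm slab whose top surface is at z = 414 mm; four square legs, each 42×42 mm in cross-section, run from the floor (z = 0) to the underside of the seat, each flush with a corner of the seat.


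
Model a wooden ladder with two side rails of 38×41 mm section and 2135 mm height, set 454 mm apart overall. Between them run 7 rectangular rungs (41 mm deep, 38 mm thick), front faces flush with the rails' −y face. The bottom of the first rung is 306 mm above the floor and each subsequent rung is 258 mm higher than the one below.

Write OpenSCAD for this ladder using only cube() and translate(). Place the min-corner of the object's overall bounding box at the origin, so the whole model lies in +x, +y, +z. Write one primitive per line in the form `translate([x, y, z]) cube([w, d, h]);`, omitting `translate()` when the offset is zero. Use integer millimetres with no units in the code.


cube([38, 41, 2135]);
translate([416, 0, 0]) cube([38, 41, 2135]);
translate([38, 0, 306]) cube([378, 41, 38]);
translate([38, 0, 564]) cube([378, 41, 38]);
translate([38, 0, 822]) cube([378, 41, 38]);
translate([38, 0, 1080]) cube([378, 41, 38]);
translate([38, 0, 1338]) cube([378, 41, 38]);
translate([38, 0, 1596]) cube([378, 41, 38]);
translate([38, 0, 1854]) cube([378, 41, 38]);


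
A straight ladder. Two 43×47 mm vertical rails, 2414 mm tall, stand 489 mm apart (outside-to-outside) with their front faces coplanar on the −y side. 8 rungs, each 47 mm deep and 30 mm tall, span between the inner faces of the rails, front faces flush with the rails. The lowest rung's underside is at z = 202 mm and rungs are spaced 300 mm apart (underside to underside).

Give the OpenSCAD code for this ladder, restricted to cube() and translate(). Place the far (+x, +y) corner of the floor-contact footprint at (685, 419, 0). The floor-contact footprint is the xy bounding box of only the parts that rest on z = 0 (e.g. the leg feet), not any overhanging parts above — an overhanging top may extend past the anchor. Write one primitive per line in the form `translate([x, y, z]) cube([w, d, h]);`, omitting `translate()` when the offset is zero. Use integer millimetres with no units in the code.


// rung span = 489 - 2*43 = 403
// rung[k] z = 202 + k*300
translate([196, 372, 0]) cube([43, 47, 2414]);
translate([642, 372, 0]) cube([43, 47, 2414]);
translate([239, 372, 202]) cube([403, 47, 30]);
translate([239, 372, 502]) cube([403, 47, 30]);
translate([239, 372, 802]) cube([403, 47, 30]);
translate([239, 372, 1102]) cube([403, 47, 30]);
translate([239, 372, 1402]) cube([403, 47, 30]);
translate([239, 372, 1702]) cube([403, 47, 30]);
translate([239, 372, 2002]) cube([403, 47, 30]);
translate([239, 372, 2302]) cube([403, 47, 30]);


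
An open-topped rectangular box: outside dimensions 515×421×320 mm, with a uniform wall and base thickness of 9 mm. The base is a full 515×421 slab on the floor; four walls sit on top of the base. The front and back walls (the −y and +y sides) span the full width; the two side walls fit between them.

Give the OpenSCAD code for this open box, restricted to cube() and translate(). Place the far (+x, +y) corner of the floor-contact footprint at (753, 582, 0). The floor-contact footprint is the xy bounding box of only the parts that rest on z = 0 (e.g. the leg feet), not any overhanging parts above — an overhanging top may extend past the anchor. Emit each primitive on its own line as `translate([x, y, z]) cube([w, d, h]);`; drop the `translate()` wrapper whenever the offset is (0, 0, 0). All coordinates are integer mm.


translate([238, 161, 0]) cube([515, 421, 9]);
translate([238, 161, 9]) cube([515, 9, 311]);
translate([238, 573, 9]) cube([515, 9, 311]);
translate([238, 170, 9]) cube([9, 403, 311]);
translate([744, 170, 9]) cube([9, 403, 311]);


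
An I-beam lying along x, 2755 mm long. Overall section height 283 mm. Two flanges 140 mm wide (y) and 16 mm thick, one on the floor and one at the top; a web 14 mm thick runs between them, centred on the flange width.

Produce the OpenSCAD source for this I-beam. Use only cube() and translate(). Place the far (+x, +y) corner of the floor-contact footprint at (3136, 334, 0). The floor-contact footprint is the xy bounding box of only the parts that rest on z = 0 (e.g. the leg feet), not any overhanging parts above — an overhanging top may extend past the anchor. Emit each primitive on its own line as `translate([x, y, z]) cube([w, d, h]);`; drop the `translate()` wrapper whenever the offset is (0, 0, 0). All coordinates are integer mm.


translate([381, 194, 0]) cube([2755, 140, 16]);
translate([381, 257, 16]) cube([2755, 14, 251]);
translate([381, 194, 267]) cube([2755, 140, 16]);


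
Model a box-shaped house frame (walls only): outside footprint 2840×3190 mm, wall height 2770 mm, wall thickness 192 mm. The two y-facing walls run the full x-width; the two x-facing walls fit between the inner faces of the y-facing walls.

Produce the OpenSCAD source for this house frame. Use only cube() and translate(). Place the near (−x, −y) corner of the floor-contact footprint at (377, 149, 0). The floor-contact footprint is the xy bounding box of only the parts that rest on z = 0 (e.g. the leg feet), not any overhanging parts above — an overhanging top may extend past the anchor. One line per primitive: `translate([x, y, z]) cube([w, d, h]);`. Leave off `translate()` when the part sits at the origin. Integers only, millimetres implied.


translate([377, 149, 0]) cube([2840, 192, 2770]);
translate([377, 3147, 0]) cube([2840, 192, 2770]);
translate([377, 341, 0]) cube([192, 2806, 2770]);
translate([3025, 341, 0]) cube([192, 2806, 2770]);


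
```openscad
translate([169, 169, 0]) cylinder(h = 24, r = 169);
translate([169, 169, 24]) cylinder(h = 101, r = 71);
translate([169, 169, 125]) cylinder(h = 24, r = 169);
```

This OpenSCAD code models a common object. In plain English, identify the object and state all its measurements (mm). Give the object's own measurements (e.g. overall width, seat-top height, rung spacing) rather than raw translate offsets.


A spool: two coaxial disc flanges of radius 169 mm and thickness 24 mm, joined by a core cylinder of radius 71 mm and height 101 mm. The lower flange rests on z = 0 and the three cylinders share a vertical axis.


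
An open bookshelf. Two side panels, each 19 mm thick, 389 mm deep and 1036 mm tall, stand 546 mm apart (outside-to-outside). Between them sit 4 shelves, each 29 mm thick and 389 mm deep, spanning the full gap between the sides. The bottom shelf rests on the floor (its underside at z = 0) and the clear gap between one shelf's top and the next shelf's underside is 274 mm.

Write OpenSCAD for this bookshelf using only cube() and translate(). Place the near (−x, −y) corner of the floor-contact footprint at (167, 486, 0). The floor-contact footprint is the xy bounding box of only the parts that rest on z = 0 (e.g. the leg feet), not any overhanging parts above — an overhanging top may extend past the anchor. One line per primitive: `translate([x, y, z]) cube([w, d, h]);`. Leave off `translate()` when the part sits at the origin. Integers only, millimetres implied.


translate([167, 486, 0]) cube([19, 389, 1036]);
translate([694, 486, 0]) cube([19, 389, 1036]);
translate([186, 486, 0]) cube([508, 389, 29]);
translate([186, 486, 303]) cube([508, 389, 29]);
translate([186, 486, 606]) cube([508, 389, 29]);
translate([186, 486, 909]) cube([508, 389, 29]);


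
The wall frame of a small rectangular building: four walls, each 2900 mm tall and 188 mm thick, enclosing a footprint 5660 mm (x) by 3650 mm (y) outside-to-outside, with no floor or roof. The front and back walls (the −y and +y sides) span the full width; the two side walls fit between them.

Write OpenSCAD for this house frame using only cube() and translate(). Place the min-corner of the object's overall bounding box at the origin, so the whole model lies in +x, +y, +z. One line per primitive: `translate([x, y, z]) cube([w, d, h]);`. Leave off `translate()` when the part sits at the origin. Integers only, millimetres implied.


cube([5660, 188, 2900]);
translate([0, 3462, 0]) cube([5660, 188, 2900]);
translate([0, 188, 0]) cube([188, 3274, 2900]);
translate([5472, 188, 0]) cube([188, 3274, 2900]);


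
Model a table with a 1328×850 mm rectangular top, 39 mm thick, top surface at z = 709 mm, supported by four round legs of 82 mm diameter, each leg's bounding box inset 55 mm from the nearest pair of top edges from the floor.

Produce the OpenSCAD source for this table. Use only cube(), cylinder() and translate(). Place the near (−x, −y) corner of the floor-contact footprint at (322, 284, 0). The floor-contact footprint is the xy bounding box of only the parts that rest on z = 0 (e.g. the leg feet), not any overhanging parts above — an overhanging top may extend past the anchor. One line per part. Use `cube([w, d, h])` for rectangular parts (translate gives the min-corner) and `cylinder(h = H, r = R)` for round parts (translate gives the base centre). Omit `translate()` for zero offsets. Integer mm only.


// leg_h = 709 - 39 = 670
translate([267, 229, 670]) cube([1328, 850, 39]);
translate([363, 325, 0]) cylinder(h = 670, r = 41);
translate([1499, 325, 0]) cylinder(h = 670, r = 41);
translate([363, 983, 0]) cylinder(h = 670, r = 41);
translate([1499, 983, 0]) cylinder(h = 670, r = 41);


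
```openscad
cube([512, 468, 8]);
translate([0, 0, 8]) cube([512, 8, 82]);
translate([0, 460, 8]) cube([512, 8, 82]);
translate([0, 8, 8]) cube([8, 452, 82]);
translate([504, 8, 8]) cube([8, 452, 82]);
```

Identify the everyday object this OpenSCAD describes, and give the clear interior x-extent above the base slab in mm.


An open box. The internal width is 496 mm.

A 512×468 base slab with four walls standing on it — an open box. The base is 512 mm wide and the walls are 8 mm thick, so the internal width is 512 − 2 × 8 = 496 mm.


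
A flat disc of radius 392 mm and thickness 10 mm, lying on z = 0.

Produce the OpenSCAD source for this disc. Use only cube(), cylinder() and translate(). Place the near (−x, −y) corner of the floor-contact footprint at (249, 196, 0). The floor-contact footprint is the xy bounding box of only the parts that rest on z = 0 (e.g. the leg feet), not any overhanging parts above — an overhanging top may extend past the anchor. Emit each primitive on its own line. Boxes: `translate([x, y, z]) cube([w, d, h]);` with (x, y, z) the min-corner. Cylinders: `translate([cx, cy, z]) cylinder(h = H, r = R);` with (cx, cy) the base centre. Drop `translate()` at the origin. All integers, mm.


translate([641, 588, 0]) cylinder(h = 10, r = 392);


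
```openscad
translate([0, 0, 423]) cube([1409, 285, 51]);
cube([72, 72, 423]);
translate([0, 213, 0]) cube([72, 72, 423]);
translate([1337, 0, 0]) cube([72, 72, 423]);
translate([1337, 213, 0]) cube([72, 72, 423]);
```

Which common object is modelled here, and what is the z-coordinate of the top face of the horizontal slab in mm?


A bench. The seat-top height is 474 mm.

A long slab on four corner posts — a bench. The slab sits at z = 423 with thickness 51, so the top is 423 + 51 = 474 mm.


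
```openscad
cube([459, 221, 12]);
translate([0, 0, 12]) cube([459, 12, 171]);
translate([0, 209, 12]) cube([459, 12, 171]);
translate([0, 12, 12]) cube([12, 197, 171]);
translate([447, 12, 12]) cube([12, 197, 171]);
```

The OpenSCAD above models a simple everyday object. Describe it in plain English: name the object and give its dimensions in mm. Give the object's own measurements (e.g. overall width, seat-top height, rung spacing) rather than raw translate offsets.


An open-topped rectangular box: outside dimensions 459×221×183 mm, with a uniform wall and base thickness of 12 mm. The base is a full 459×221 slab on the floor; four walls sit on top of the base. The front and back walls (the −y and +y sides) span the full width; the two side walls fit between them.


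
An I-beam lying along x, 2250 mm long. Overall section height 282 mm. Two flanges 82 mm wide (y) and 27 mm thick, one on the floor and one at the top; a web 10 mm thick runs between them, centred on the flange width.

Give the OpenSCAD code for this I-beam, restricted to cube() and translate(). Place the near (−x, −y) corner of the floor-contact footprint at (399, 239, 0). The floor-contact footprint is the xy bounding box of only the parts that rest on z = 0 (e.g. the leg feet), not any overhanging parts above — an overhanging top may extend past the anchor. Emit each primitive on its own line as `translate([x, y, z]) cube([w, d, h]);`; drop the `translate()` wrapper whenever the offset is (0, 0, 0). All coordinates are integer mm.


translate([399, 239, 0]) cube([2250, 82, 27]);
translate([399, 275, 27]) cube([2250, 10, 228]);
translate([399, 239, 255]) cube([2250, 82, 27]);


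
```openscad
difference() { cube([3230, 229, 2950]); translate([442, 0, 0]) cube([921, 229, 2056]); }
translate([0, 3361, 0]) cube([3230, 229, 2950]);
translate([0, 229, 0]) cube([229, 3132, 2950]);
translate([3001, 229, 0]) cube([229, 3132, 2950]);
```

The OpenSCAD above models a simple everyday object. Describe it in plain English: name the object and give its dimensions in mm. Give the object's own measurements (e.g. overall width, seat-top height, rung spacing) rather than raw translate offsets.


A single room: four walls, each 2950 mm tall and 229 mm thick, enclosing an outside footprint 3230×3590 mm (x × y), no floor or roof. The front and back walls (−y and +y sides) run the full x-width; the side walls fit between their inner faces. A door opening 921 mm wide and 2056 mm tall is cut through the front wall from the floor up, its −x edge 442 mm from the wall's −x end.


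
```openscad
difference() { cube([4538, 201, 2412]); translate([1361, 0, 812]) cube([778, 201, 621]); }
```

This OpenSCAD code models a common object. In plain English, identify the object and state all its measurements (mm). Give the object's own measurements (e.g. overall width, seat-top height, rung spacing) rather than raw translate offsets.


A wall 4538 mm long (x), 201 mm thick (y), 2412 mm tall, with a rectangular window opening cut through it. The opening is 778 mm wide and 621 mm tall; its sill is at z = 812 mm and its near (−x) edge is 1361 mm from the wall's −x end. The opening passes through the full wall thickness.


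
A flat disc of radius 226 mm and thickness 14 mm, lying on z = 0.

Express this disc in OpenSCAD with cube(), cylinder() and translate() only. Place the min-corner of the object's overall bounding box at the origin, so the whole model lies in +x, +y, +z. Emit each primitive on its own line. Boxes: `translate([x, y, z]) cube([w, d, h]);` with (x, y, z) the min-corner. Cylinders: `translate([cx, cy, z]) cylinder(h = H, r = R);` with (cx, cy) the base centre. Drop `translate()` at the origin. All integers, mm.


translate([226, 226, 0]) cylinder(h = 14, r = 226);


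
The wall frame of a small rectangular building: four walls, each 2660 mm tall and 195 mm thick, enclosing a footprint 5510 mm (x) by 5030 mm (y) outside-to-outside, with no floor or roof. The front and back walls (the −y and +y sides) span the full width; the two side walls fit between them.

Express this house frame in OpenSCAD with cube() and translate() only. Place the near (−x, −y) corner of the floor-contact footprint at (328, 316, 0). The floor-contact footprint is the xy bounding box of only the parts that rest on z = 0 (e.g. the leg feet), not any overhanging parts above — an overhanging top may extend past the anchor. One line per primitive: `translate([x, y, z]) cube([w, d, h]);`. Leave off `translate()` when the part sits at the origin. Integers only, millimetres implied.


translate([328, 316, 0]) cube([5510, 195, 2660]);
translate([328, 5151, 0]) cube([5510, 195, 2660]);
translate([328, 511, 0]) cube([195, 4640, 2660]);
translate([5643, 511, 0]) cube([195, 4640, 2660]);
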